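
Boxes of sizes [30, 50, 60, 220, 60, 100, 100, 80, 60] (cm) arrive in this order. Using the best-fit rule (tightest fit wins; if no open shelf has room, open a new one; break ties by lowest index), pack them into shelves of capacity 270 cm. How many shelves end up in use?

4

  30 → shelf 1 (new)  [load 30/270]
  50 → shelf 1  [load 80/270]
  60 → shelf 1  [load 140/270]
  220 → shelf 2 (new)  [load 220/270]
  60 → shelf 1  [load 200/270]
  100 → shelf 3 (new)  [load 100/270]
  100 → shelf 3  [load 200/270]
  80 → shelf 4 (new)  [load 80/270]
  60 → shelf 1  [load 260/270]
4 shelves opened.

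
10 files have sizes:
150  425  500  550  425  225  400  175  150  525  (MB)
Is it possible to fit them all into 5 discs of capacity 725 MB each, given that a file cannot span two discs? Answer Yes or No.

Total = 3525 MB; ⌈3525/725⌉ = 5.
6 files each exceed half the capacity and cannot share a disc, forcing at least 6 discs.
At least 6 discs are required, but only 5 are allowed.

No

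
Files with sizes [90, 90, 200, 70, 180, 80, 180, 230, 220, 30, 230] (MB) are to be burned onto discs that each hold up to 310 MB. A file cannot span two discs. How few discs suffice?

6

Total = 230 + 230 + 220 + 200 + 180 + 180 + 90 + 90 + 80 + 70 + 30 = 1600 MB.
Lower bound: ⌈1600/310⌉ = 6 discs.
A packing using 6 discs:
  disc 1: 230 + 80 = 310
  disc 2: 230 + 70 = 300
  disc 3: 220 + 90 = 310
  disc 4: 200 + 90 = 290
  disc 5: 180 + 30 = 210
  disc 6: 180 = 180
This matches the lower bound, so 6 is optimal.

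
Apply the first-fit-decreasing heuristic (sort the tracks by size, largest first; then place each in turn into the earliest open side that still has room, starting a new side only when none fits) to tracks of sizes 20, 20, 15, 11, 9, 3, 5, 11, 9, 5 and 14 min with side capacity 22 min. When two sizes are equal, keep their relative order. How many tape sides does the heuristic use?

Sorted descending: 20, 20, 15, 14, 11, 11, 9, 9, 5, 5, 3.
  20 → side 1 (new)  [load 20/22]
  20 → side 2 (new)  [load 20/22]
  15 → side 3 (new)  [load 15/22]
  14 → side 4 (new)  [load 14/22]
  11 → side 5 (new)  [load 11/22]
  11 → side 5  [load 22/22]
  9 → side 6 (new)  [load 9/22]
  9 → side 6  [load 18/22]
  5 → side 3  [load 20/22]
  5 → side 4  [load 19/22]
  3 → side 4  [load 22/22]
6 tape sides opened.

6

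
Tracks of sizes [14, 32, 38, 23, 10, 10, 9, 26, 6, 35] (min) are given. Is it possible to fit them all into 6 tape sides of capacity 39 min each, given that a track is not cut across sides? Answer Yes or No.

A valid assignment using 6 tape sides:
  side 1: 38 = 38
  side 2: 35 = 35
  side 3: 32 + 6 = 38
  side 4: 26 + 10 = 36
  side 5: 23 + 14 = 37
  side 6: 10 + 9 = 19
Every load is within 39 min, so 6 tape sides suffice.

Yes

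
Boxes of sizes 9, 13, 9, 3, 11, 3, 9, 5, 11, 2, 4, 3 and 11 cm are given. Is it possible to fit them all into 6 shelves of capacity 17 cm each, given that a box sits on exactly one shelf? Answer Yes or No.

No

Total = 93 cm; ⌈93/17⌉ = 6.
7 boxes each exceed half the capacity and cannot share a shelf, forcing at least 7 shelves.
At least 7 shelves are required, but only 6 are allowed.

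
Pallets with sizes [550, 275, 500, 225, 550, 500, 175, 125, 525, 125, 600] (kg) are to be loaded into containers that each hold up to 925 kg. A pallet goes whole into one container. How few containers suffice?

6

Total = 600 + 550 + 550 + 525 + 500 + 500 + 275 + 225 + 175 + 125 + 125 = 4150 kg.
Lower bound: ⌈4150/925⌉ = 5 containers.
Also, 6 pallets each exceed 925/2 kg, and no two of those can share a container, so at least 6 containers are needed.
A packing using 6 containers:
  container 1: 600 + 275 = 875
  container 2: 550 + 225 + 125 = 900
  container 3: 550 + 175 + 125 = 850
  container 4: 525 = 525
  container 5: 500 = 500
  container 6: 500 = 500
This matches the lower bound, so 6 is optimal.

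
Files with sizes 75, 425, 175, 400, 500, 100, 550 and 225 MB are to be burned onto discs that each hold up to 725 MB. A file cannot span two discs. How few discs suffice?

4

Total = 550 + 500 + 425 + 400 + 225 + 175 + 100 + 75 = 2450 MB.
Lower bound: ⌈2450/725⌉ = 4 discs.
A packing using 4 discs:
  disc 1: 550 + 175 = 725
  disc 2: 500 + 225 = 725
  disc 3: 425 + 100 + 75 = 600
  disc 4: 400 = 400
This matches the lower bound, so 4 is optimal.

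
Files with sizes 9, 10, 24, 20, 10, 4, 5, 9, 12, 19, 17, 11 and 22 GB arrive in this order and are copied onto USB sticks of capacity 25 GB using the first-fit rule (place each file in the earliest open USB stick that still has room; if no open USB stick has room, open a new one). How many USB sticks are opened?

8

  9 → USB stick 1 (new)  [load 9/25]
  10 → USB stick 1  [load 19/25]
  24 → USB stick 2 (new)  [load 24/25]
  20 → USB stick 3 (new)  [load 20/25]
  10 → USB stick 4 (new)  [load 10/25]
  4 → USB stick 1  [load 23/25]
  5 → USB stick 3  [load 25/25]
  9 → USB stick 4  [load 19/25]
  12 → USB stick 5 (new)  [load 12/25]
  19 → USB stick 6 (new)  [load 19/25]
  17 → USB stick 7 (new)  [load 17/25]
  11 → USB stick 5  [load 23/25]
  22 → USB stick 8 (new)  [load 22/25]
8 USB sticks opened.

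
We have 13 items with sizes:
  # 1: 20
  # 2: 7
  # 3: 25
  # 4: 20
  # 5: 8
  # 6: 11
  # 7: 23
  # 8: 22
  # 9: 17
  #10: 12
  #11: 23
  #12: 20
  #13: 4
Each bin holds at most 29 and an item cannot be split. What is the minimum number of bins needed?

9

Total = 25 + 23 + 23 + 22 + 20 + 20 + 20 + 17 + 12 + 11 + 8 + 7 + 4 = 212.
Lower bound: ⌈212/29⌉ = 8 bins.
A packing using 9 bins:
  bin 1: 25 + 4 = 29
  bin 2: 23 = 23
  bin 3: 23 = 23
  bin 4: 22 + 7 = 29
  bin 5: 20 + 8 = 28
  bin 6: 20 = 20
  bin 7: 20 = 20
  bin 8: 17 + 12 = 29
  bin 9: 11 = 11
No arrangement into 8 bins stays within capacity, so 9 is optimal.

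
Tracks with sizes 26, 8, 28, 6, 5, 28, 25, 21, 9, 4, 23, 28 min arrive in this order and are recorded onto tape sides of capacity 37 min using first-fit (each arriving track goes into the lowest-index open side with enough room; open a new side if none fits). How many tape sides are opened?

  26 → side 1 (new)  [load 26/37]
  8 → side 1  [load 34/37]
  28 → side 2 (new)  [load 28/37]
  6 → side 2  [load 34/37]
  5 → side 3 (new)  [load 5/37]
  28 → side 3  [load 33/37]
  25 → side 4 (new)  [load 25/37]
  21 → side 5 (new)  [load 21/37]
  9 → side 4  [load 34/37]
  4 → side 3  [load 37/37]
  23 → side 6 (new)  [load 23/37]
  28 → side 7 (new)  [load 28/37]
7 tape sides opened.

7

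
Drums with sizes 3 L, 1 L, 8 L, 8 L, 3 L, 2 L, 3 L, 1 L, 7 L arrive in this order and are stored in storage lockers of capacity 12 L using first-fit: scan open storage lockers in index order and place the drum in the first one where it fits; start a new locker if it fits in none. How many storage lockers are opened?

  3 → locker 1 (new)  [load 3/12]
  1 → locker 1  [load 4/12]
  8 → locker 1  [load 12/12]
  8 → locker 2 (new)  [load 8/12]
  3 → locker 2  [load 11/12]
  2 → locker 3 (new)  [load 2/12]
  3 → locker 3  [load 5/12]
  1 → locker 2  [load 12/12]
  7 → locker 3  [load 12/12]
3 storage lockers opened.

3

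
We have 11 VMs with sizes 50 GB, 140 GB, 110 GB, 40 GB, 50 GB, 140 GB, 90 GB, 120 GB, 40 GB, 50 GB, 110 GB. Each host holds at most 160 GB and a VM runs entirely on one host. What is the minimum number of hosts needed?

7

Total = 140 + 140 + 120 + 110 + 110 + 90 + 50 + 50 + 50 + 40 + 40 = 940 GB.
Lower bound: ⌈940/160⌉ = 6 hosts.
A packing using 7 hosts:
  host 1: 140 = 140
  host 2: 140 = 140
  host 3: 120 + 40 = 160
  host 4: 110 + 50 = 160
  host 5: 110 + 50 = 160
  host 6: 90 + 50 = 140
  host 7: 40 = 40
No arrangement into 6 hosts stays within capacity, so 7 is optimal.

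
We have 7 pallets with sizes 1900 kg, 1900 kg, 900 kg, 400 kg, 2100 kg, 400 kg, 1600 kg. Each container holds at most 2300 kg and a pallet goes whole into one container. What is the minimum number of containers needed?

Total = 2100 + 1900 + 1900 + 1600 + 900 + 400 + 400 = 9200 kg.
Lower bound: ⌈9200/2300⌉ = 4 containers.
A packing using 5 containers:
  container 1: 2100 = 2100
  container 2: 1900 + 400 = 2300
  container 3: 1900 + 400 = 2300
  container 4: 1600 = 1600
  container 5: 900 = 900
No arrangement into 4 containers stays within capacity, so 5 is optimal.

5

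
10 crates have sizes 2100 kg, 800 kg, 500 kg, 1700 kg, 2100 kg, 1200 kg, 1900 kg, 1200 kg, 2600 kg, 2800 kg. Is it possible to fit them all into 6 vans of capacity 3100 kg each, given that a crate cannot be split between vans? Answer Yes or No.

A valid assignment using 6 vans:
  van 1: 2800 = 2800
  van 2: 2600 + 500 = 3100
  van 3: 2100 + 800 = 2900
  van 4: 2100 = 2100
  van 5: 1900 + 1200 = 3100
  van 6: 1700 + 1200 = 2900
Every load is within 3100 kg, so 6 vans suffice.

Yes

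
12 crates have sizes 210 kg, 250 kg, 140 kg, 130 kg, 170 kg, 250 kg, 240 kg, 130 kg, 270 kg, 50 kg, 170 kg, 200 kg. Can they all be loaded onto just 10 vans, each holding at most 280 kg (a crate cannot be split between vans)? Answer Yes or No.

Yes

A valid assignment using 10 vans:
  van 1: 270 = 270
  van 2: 250 = 250
  van 3: 250 = 250
  van 4: 240 = 240
  van 5: 210 + 50 = 260
  van 6: 200 = 200
  van 7: 170 = 170
  van 8: 170 = 170
  van 9: 140 + 130 = 270
  van 10: 130 = 130
Every load is within 280 kg, so 10 vans suffice.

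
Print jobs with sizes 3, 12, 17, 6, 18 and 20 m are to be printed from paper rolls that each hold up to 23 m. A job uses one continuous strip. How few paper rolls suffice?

4

Total = 20 + 18 + 17 + 12 + 6 + 3 = 76 m.
Lower bound: ⌈76/23⌉ = 4 paper rolls.
A packing using 4 paper rolls:
  roll 1: 20 + 3 = 23
  roll 2: 18 = 18
  roll 3: 17 + 6 = 23
  roll 4: 12 = 12
This matches the lower bound, so 4 is optimal.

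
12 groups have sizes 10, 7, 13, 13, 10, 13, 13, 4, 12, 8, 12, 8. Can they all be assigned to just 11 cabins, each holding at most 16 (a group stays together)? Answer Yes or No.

A valid assignment using 10 cabins:
  cabin 1: 13 = 13
  cabin 2: 13 = 13
  cabin 3: 13 = 13
  cabin 4: 13 = 13
  cabin 5: 12 + 4 = 16
  cabin 6: 12 = 12
  cabin 7: 10 = 10
  cabin 8: 10 = 10
  cabin 9: 8 + 8 = 16
  cabin 10: 7 = 7
That uses only 10 ≤ 11, so 11 cabins are enough.

Yes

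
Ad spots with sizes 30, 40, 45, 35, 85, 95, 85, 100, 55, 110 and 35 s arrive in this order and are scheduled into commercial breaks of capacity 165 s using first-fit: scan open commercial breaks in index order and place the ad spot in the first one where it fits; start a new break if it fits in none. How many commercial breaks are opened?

  30 → break 1 (new)  [load 30/165]
  40 → break 1  [load 70/165]
  45 → break 1  [load 115/165]
  35 → break 1  [load 150/165]
  85 → break 2 (new)  [load 85/165]
  95 → break 3 (new)  [load 95/165]
  85 → break 4 (new)  [load 85/165]
  100 → break 5 (new)  [load 100/165]
  55 → break 2  [load 140/165]
  110 → break 6 (new)  [load 110/165]
  35 → break 3  [load 130/165]
6 commercial breaks opened.

6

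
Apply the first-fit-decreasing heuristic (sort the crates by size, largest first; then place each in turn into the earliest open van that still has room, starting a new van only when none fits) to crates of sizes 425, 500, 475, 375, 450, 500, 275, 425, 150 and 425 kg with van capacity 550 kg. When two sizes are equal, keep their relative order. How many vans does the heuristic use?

9

Sorted descending: 500, 500, 475, 450, 425, 425, 425, 375, 275, 150.
  500 → van 1 (new)  [load 500/550]
  500 → van 2 (new)  [load 500/550]
  475 → van 3 (new)  [load 475/550]
  450 → van 4 (new)  [load 450/550]
  425 → van 5 (new)  [load 425/550]
  425 → van 6 (new)  [load 425/550]
  425 → van 7 (new)  [load 425/550]
  375 → van 8 (new)  [load 375/550]
  275 → van 9 (new)  [load 275/550]
  150 → van 8  [load 525/550]
9 vans opened.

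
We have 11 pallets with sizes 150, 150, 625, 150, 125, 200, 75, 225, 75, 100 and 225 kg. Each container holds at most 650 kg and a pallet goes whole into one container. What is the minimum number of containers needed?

4

Total = 625 + 225 + 225 + 200 + 150 + 150 + 150 + 125 + 100 + 75 + 75 = 2100 kg.
Lower bound: ⌈2100/650⌉ = 4 containers.
A packing using 4 containers:
  container 1: 625 = 625
  container 2: 225 + 225 + 200 = 650
  container 3: 150 + 150 + 150 + 125 + 75 = 650
  container 4: 100 + 75 = 175
This matches the lower bound, so 4 is optimal.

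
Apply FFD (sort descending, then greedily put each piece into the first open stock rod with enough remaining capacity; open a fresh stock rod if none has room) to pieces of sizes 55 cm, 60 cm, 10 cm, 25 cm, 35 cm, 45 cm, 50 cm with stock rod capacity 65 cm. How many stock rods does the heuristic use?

5

Sorted descending: 60, 55, 50, 45, 35, 25, 10.
  60 → stock rod 1 (new)  [load 60/65]
  55 → stock rod 2 (new)  [load 55/65]
  50 → stock rod 3 (new)  [load 50/65]
  45 → stock rod 4 (new)  [load 45/65]
  35 → stock rod 5 (new)  [load 35/65]
  25 → stock rod 5  [load 60/65]
  10 → stock rod 2  [load 65/65]
5 stock rods opened.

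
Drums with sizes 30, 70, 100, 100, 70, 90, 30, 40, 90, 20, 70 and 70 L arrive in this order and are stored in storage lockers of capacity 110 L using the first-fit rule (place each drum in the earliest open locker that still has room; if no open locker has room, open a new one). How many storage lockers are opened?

  30 → locker 1 (new)  [load 30/110]
  70 → locker 1  [load 100/110]
  100 → locker 2 (new)  [load 100/110]
  100 → locker 3 (new)  [load 100/110]
  70 → locker 4 (new)  [load 70/110]
  90 → locker 5 (new)  [load 90/110]
  30 → locker 4  [load 100/110]
  40 → locker 6 (new)  [load 40/110]
  90 → locker 7 (new)  [load 90/110]
  20 → locker 5  [load 110/110]
  70 → locker 6  [load 110/110]
  70 → locker 8 (new)  [load 70/110]
8 storage lockers opened.

8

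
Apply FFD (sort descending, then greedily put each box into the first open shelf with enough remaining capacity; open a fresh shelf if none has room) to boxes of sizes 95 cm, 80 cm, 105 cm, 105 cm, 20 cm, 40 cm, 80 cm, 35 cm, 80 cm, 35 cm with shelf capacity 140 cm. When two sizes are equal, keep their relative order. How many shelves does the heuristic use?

6

Sorted descending: 105, 105, 95, 80, 80, 80, 40, 35, 35, 20.
  105 → shelf 1 (new)  [load 105/140]
  105 → shelf 2 (new)  [load 105/140]
  95 → shelf 3 (new)  [load 95/140]
  80 → shelf 4 (new)  [load 80/140]
  80 → shelf 5 (new)  [load 80/140]
  80 → shelf 6 (new)  [load 80/140]
  40 → shelf 3  [load 135/140]
  35 → shelf 1  [load 140/140]
  35 → shelf 2  [load 140/140]
  20 → shelf 4  [load 100/140]
6 shelves opened.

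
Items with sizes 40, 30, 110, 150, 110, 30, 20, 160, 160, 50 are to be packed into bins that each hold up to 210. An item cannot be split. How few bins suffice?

5

Total = 160 + 160 + 150 + 110 + 110 + 50 + 40 + 30 + 30 + 20 = 860.
Lower bound: ⌈860/210⌉ = 5 bins.
A packing using 5 bins:
  bin 1: 160 + 50 = 210
  bin 2: 160 + 40 = 200
  bin 3: 150 + 30 + 30 = 210
  bin 4: 110 + 20 = 130
  bin 5: 110 = 110
This matches the lower bound, so 5 is optimal.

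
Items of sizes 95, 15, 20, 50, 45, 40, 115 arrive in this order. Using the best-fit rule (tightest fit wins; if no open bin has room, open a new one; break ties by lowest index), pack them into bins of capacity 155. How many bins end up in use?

  95 → bin 1 (new)  [load 95/155]
  15 → bin 1  [load 110/155]
  20 → bin 1  [load 130/155]
  50 → bin 2 (new)  [load 50/155]
  45 → bin 2  [load 95/155]
  40 → bin 2  [load 135/155]
  115 → bin 3 (new)  [load 115/155]
3 bins opened.

3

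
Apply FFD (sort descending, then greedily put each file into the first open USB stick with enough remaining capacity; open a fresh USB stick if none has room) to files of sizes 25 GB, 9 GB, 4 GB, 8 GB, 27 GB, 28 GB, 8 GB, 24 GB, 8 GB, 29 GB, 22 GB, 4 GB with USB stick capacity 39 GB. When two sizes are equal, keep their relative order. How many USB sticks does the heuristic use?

6

Sorted descending: 29, 28, 27, 25, 24, 22, 9, 8, 8, 8, 4, 4.
  29 → USB stick 1 (new)  [load 29/39]
  28 → USB stick 2 (new)  [load 28/39]
  27 → USB stick 3 (new)  [load 27/39]
  25 → USB stick 4 (new)  [load 25/39]
  24 → USB stick 5 (new)  [load 24/39]
  22 → USB stick 6 (new)  [load 22/39]
  9 → USB stick 1  [load 38/39]
  8 → USB stick 2  [load 36/39]
  8 → USB stick 3  [load 35/39]
  8 → USB stick 4  [load 33/39]
  4 → USB stick 3  [load 39/39]
  4 → USB stick 4  [load 37/39]
6 USB sticks opened.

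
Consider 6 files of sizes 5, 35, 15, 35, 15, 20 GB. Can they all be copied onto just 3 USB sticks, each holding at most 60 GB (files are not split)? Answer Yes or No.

A valid assignment using 3 USB sticks:
  USB stick 1: 35 + 20 + 5 = 60
  USB stick 2: 35 + 15 = 50
  USB stick 3: 15 = 15
Every load is within 60 GB, so 3 USB sticks suffice.

Yes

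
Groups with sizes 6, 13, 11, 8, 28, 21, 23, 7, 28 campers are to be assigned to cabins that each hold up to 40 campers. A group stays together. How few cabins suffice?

4

Total = 28 + 28 + 23 + 21 + 13 + 11 + 8 + 7 + 6 = 145 campers.
Lower bound: ⌈145/40⌉ = 4 cabins.
A packing using 4 cabins:
  cabin 1: 28 + 11 = 39
  cabin 2: 28 + 8 = 36
  cabin 3: 23 + 13 = 36
  cabin 4: 21 + 7 + 6 = 34
This matches the lower bound, so 4 is optimal.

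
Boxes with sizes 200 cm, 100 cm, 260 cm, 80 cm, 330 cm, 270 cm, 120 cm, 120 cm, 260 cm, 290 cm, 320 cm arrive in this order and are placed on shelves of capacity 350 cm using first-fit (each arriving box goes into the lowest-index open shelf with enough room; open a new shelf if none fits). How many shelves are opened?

8

  200 → shelf 1 (new)  [load 200/350]
  100 → shelf 1  [load 300/350]
  260 → shelf 2 (new)  [load 260/350]
  80 → shelf 2  [load 340/350]
  330 → shelf 3 (new)  [load 330/350]
  270 → shelf 4 (new)  [load 270/350]
  120 → shelf 5 (new)  [load 120/350]
  120 → shelf 5  [load 240/350]
  260 → shelf 6 (new)  [load 260/350]
  290 → shelf 7 (new)  [load 290/350]
  320 → shelf 8 (new)  [load 320/350]
8 shelves opened.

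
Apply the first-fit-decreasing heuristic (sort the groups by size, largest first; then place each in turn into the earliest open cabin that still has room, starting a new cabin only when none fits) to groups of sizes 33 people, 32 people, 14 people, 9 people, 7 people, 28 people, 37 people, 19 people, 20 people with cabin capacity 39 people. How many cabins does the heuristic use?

6

Sorted descending: 37, 33, 32, 28, 20, 19, 14, 9, 7.
  37 → cabin 1 (new)  [load 37/39]
  33 → cabin 2 (new)  [load 33/39]
  32 → cabin 3 (new)  [load 32/39]
  28 → cabin 4 (new)  [load 28/39]
  20 → cabin 5 (new)  [load 20/39]
  19 → cabin 5  [load 39/39]
  14 → cabin 6 (new)  [load 14/39]
  9 → cabin 4  [load 37/39]
  7 → cabin 3  [load 39/39]
6 cabins opened.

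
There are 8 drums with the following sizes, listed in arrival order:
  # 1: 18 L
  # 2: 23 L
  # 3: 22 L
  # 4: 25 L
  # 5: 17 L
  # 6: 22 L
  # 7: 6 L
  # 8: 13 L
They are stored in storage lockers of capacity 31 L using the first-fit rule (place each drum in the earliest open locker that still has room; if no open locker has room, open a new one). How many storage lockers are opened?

  18 → locker 1 (new)  [load 18/31]
  23 → locker 2 (new)  [load 23/31]
  22 → locker 3 (new)  [load 22/31]
  25 → locker 4 (new)  [load 25/31]
  17 → locker 5 (new)  [load 17/31]
  22 → locker 6 (new)  [load 22/31]
  6 → locker 1  [load 24/31]
  13 → locker 5  [load 30/31]
6 storage lockers opened.

6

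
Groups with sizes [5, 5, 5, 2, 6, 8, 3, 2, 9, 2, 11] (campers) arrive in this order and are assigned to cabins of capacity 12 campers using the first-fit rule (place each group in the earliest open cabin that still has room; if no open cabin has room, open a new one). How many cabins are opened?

  5 → cabin 1 (new)  [load 5/12]
  5 → cabin 1  [load 10/12]
  5 → cabin 2 (new)  [load 5/12]
  2 → cabin 1  [load 12/12]
  6 → cabin 2  [load 11/12]
  8 → cabin 3 (new)  [load 8/12]
  3 → cabin 3  [load 11/12]
  2 → cabin 4 (new)  [load 2/12]
  9 → cabin 4  [load 11/12]
  2 → cabin 5 (new)  [load 2/12]
  11 → cabin 6 (new)  [load 11/12]
6 cabins opened.

6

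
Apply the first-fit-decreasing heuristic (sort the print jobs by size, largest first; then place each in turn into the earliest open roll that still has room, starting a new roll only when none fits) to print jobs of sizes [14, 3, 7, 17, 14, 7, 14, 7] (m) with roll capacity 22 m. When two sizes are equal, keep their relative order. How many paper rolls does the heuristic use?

Sorted descending: 17, 14, 14, 14, 7, 7, 7, 3.
  17 → roll 1 (new)  [load 17/22]
  14 → roll 2 (new)  [load 14/22]
  14 → roll 3 (new)  [load 14/22]
  14 → roll 4 (new)  [load 14/22]
  7 → roll 2  [load 21/22]
  7 → roll 3  [load 21/22]
  7 → roll 4  [load 21/22]
  3 → roll 1  [load 20/22]
4 paper rolls opened.

4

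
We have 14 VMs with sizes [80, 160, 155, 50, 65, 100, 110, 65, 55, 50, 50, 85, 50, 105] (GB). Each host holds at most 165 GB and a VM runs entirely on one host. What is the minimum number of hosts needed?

Total = 160 + 155 + 110 + 105 + 100 + 85 + 80 + 65 + 65 + 55 + 50 + 50 + 50 + 50 = 1180 GB.
Lower bound: ⌈1180/165⌉ = 8 hosts.
A packing using 8 hosts:
  host 1: 160 = 160
  host 2: 155 = 155
  host 3: 110 + 55 = 165
  host 4: 105 + 50 = 155
  host 5: 100 + 65 = 165
  host 6: 85 + 80 = 165
  host 7: 65 + 50 + 50 = 165
  host 8: 50 = 50
This matches the lower bound, so 8 is optimal.

8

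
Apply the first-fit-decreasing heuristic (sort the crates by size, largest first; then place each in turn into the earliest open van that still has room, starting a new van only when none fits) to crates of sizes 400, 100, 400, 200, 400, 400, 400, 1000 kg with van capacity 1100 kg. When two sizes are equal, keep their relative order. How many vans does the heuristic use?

Sorted descending: 1000, 400, 400, 400, 400, 400, 200, 100.
  1000 → van 1 (new)  [load 1000/1100]
  400 → van 2 (new)  [load 400/1100]
  400 → van 2  [load 800/1100]
  400 → van 3 (new)  [load 400/1100]
  400 → van 3  [load 800/1100]
  400 → van 4 (new)  [load 400/1100]
  200 → van 2  [load 1000/1100]
  100 → van 1  [load 1100/1100]
4 vans opened.

4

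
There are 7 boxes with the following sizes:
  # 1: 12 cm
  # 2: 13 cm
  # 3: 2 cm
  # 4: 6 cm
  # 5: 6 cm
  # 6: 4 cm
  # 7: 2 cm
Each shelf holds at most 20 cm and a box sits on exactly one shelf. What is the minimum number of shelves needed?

Total = 13 + 12 + 6 + 6 + 4 + 2 + 2 = 45 cm.
Lower bound: ⌈45/20⌉ = 3 shelves.
A packing using 3 shelves:
  shelf 1: 13 + 6 = 19
  shelf 2: 12 + 6 + 2 = 20
  shelf 3: 4 + 2 = 6
This matches the lower bound, so 3 is optimal.

3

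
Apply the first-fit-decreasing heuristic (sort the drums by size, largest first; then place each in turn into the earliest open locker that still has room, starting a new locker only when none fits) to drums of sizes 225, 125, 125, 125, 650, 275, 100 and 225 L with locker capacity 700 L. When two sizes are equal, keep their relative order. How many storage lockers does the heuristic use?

Sorted descending: 650, 275, 225, 225, 125, 125, 125, 100.
  650 → locker 1 (new)  [load 650/700]
  275 → locker 2 (new)  [load 275/700]
  225 → locker 2  [load 500/700]
  225 → locker 3 (new)  [load 225/700]
  125 → locker 2  [load 625/700]
  125 → locker 3  [load 350/700]
  125 → locker 3  [load 475/700]
  100 → locker 3  [load 575/700]
3 storage lockers opened.

3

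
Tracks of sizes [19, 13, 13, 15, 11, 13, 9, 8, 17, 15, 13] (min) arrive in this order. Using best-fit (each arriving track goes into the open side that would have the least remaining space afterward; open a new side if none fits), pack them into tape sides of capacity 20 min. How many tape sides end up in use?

10

  19 → side 1 (new)  [load 19/20]
  13 → side 2 (new)  [load 13/20]
  13 → side 3 (new)  [load 13/20]
  15 → side 4 (new)  [load 15/20]
  11 → side 5 (new)  [load 11/20]
  13 → side 6 (new)  [load 13/20]
  9 → side 5  [load 20/20]
  8 → side 7 (new)  [load 8/20]
  17 → side 8 (new)  [load 17/20]
  15 → side 9 (new)  [load 15/20]
  13 → side 10 (new)  [load 13/20]
10 tape sides opened.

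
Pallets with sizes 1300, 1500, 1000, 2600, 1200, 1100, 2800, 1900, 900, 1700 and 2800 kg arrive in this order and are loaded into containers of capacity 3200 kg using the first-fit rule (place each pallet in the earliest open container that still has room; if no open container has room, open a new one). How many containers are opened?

  1300 → container 1 (new)  [load 1300/3200]
  1500 → container 1  [load 2800/3200]
  1000 → container 2 (new)  [load 1000/3200]
  2600 → container 3 (new)  [load 2600/3200]
  1200 → container 2  [load 2200/3200]
  1100 → container 4 (new)  [load 1100/3200]
  2800 → container 5 (new)  [load 2800/3200]
  1900 → container 4  [load 3000/3200]
  900 → container 2  [load 3100/3200]
  1700 → container 6 (new)  [load 1700/3200]
  2800 → container 7 (new)  [load 2800/3200]
7 containers opened.

7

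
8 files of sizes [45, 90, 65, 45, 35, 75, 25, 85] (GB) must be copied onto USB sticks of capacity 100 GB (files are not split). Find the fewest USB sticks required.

Total = 90 + 85 + 75 + 65 + 45 + 45 + 35 + 25 = 465 GB.
Lower bound: ⌈465/100⌉ = 5 USB sticks.
A packing using 5 USB sticks:
  USB stick 1: 90 = 90
  USB stick 2: 85 = 85
  USB stick 3: 75 + 25 = 100
  USB stick 4: 65 + 35 = 100
  USB stick 5: 45 + 45 = 90
This matches the lower bound, so 5 is optimal.

5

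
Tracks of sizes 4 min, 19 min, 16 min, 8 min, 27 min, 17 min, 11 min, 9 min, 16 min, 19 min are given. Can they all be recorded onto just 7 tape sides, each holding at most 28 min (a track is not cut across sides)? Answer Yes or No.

A valid assignment using 6 tape sides:
  side 1: 27 = 27
  side 2: 19 + 9 = 28
  side 3: 19 + 8 = 27
  side 4: 17 + 11 = 28
  side 5: 16 + 4 = 20
  side 6: 16 = 16
That uses only 6 ≤ 7, so 7 tape sides are enough.

Yes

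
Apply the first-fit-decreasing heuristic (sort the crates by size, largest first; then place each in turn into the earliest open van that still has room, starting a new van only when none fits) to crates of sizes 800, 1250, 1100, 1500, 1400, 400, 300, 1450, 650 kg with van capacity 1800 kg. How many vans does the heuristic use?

Sorted descending: 1500, 1450, 1400, 1250, 1100, 800, 650, 400, 300.
  1500 → van 1 (new)  [load 1500/1800]
  1450 → van 2 (new)  [load 1450/1800]
  1400 → van 3 (new)  [load 1400/1800]
  1250 → van 4 (new)  [load 1250/1800]
  1100 → van 5 (new)  [load 1100/1800]
  800 → van 6 (new)  [load 800/1800]
  650 → van 5  [load 1750/1800]
  400 → van 3  [load 1800/1800]
  300 → van 1  [load 1800/1800]
6 vans opened.

6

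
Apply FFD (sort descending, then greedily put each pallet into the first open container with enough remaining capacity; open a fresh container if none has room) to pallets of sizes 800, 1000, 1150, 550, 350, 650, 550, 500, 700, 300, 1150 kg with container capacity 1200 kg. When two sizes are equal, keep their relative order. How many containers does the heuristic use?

Sorted descending: 1150, 1150, 1000, 800, 700, 650, 550, 550, 500, 350, 300.
  1150 → container 1 (new)  [load 1150/1200]
  1150 → container 2 (new)  [load 1150/1200]
  1000 → container 3 (new)  [load 1000/1200]
  800 → container 4 (new)  [load 800/1200]
  700 → container 5 (new)  [load 700/1200]
  650 → container 6 (new)  [load 650/1200]
  550 → container 6  [load 1200/1200]
  550 → container 7 (new)  [load 550/1200]
  500 → container 5  [load 1200/1200]
  350 → container 4  [load 1150/1200]
  300 → container 7  [load 850/1200]
7 containers opened.

7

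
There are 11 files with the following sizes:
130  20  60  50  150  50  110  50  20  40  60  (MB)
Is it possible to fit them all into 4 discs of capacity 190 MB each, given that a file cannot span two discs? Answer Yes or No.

Yes

A valid assignment using 4 discs:
  disc 1: 150 + 40 = 190
  disc 2: 130 + 60 = 190
  disc 3: 110 + 60 + 20 = 190
  disc 4: 50 + 50 + 50 + 20 = 170
Every load is within 190 MB, so 4 discs suffice.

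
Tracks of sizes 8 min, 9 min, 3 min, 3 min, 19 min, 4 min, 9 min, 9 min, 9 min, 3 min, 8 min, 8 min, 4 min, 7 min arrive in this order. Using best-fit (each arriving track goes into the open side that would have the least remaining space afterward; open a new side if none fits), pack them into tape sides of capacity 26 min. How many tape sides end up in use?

5

  8 → side 1 (new)  [load 8/26]
  9 → side 1  [load 17/26]
  3 → side 1  [load 20/26]
  3 → side 1  [load 23/26]
  19 → side 2 (new)  [load 19/26]
  4 → side 2  [load 23/26]
  9 → side 3 (new)  [load 9/26]
  9 → side 3  [load 18/26]
  9 → side 4 (new)  [load 9/26]
  3 → side 1  [load 26/26]
  8 → side 3  [load 26/26]
  8 → side 4  [load 17/26]
  4 → side 4  [load 21/26]
  7 → side 5 (new)  [load 7/26]
5 tape sides opened.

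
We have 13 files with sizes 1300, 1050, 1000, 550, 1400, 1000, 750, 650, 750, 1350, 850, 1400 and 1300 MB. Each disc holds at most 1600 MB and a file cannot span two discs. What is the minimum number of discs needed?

Total = 1400 + 1400 + 1350 + 1300 + 1300 + 1050 + 1000 + 1000 + 850 + 750 + 750 + 650 + 550 = 13350 MB.
Lower bound: ⌈13350/1600⌉ = 9 discs.
A packing using 10 discs:
  disc 1: 1400 = 1400
  disc 2: 1400 = 1400
  disc 3: 1350 = 1350
  disc 4: 1300 = 1300
  disc 5: 1300 = 1300
  disc 6: 1050 + 550 = 1600
  disc 7: 1000 = 1000
  disc 8: 1000 = 1000
  disc 9: 850 + 750 = 1600
  disc 10: 750 + 650 = 1400
No arrangement into 9 discs stays within capacity, so 10 is optimal.

10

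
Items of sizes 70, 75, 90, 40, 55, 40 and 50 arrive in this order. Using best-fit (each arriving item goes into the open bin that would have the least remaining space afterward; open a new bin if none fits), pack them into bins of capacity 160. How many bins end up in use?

  70 → bin 1 (new)  [load 70/160]
  75 → bin 1  [load 145/160]
  90 → bin 2 (new)  [load 90/160]
  40 → bin 2  [load 130/160]
  55 → bin 3 (new)  [load 55/160]
  40 → bin 3  [load 95/160]
  50 → bin 3  [load 145/160]
3 bins opened.

3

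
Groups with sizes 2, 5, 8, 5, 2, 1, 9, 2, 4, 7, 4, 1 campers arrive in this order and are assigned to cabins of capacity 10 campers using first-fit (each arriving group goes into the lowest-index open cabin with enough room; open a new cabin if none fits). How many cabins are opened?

6

  2 → cabin 1 (new)  [load 2/10]
  5 → cabin 1  [load 7/10]
  8 → cabin 2 (new)  [load 8/10]
  5 → cabin 3 (new)  [load 5/10]
  2 → cabin 1  [load 9/10]
  1 → cabin 1  [load 10/10]
  9 → cabin 4 (new)  [load 9/10]
  2 → cabin 2  [load 10/10]
  4 → cabin 3  [load 9/10]
  7 → cabin 5 (new)  [load 7/10]
  4 → cabin 6 (new)  [load 4/10]
  1 → cabin 3  [load 10/10]
6 cabins opened.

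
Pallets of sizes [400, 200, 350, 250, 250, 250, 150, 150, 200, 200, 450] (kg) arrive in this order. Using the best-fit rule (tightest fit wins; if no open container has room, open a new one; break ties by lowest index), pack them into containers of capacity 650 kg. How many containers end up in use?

  400 → container 1 (new)  [load 400/650]
  200 → container 1  [load 600/650]
  350 → container 2 (new)  [load 350/650]
  250 → container 2  [load 600/650]
  250 → container 3 (new)  [load 250/650]
  250 → container 3  [load 500/650]
  150 → container 3  [load 650/650]
  150 → container 4 (new)  [load 150/650]
  200 → container 4  [load 350/650]
  200 → container 4  [load 550/650]
  450 → container 5 (new)  [load 450/650]
5 containers opened.

5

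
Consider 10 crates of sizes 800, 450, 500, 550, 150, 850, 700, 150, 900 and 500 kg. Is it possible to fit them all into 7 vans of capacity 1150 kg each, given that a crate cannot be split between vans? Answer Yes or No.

Yes

A valid assignment using 6 vans:
  van 1: 900 + 150 = 1050
  van 2: 850 + 150 = 1000
  van 3: 800 = 800
  van 4: 700 + 450 = 1150
  van 5: 550 + 500 = 1050
  van 6: 500 = 500
That uses only 6 ≤ 7, so 7 vans are enough.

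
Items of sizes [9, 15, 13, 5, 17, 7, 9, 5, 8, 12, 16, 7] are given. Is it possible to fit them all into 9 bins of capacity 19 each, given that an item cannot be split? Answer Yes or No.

Yes

A valid assignment using 8 bins:
  bin 1: 17 = 17
  bin 2: 16 = 16
  bin 3: 15 = 15
  bin 4: 13 + 5 = 18
  bin 5: 12 + 7 = 19
  bin 6: 9 + 9 = 18
  bin 7: 8 + 7 = 15
  bin 8: 5 = 5
That uses only 8 ≤ 9, so 9 bins are enough.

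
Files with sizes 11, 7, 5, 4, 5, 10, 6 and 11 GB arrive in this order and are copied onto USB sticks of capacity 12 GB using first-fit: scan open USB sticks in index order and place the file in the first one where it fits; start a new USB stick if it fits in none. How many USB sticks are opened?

6

  11 → USB stick 1 (new)  [load 11/12]
  7 → USB stick 2 (new)  [load 7/12]
  5 → USB stick 2  [load 12/12]
  4 → USB stick 3 (new)  [load 4/12]
  5 → USB stick 3  [load 9/12]
  10 → USB stick 4 (new)  [load 10/12]
  6 → USB stick 5 (new)  [load 6/12]
  11 → USB stick 6 (new)  [load 11/12]
6 USB sticks opened.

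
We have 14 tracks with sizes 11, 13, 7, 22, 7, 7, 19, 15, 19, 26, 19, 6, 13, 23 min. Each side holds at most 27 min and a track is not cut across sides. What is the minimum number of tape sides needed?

Total = 26 + 23 + 22 + 19 + 19 + 19 + 15 + 13 + 13 + 11 + 7 + 7 + 7 + 6 = 207 min.
Lower bound: ⌈207/27⌉ = 8 tape sides.
A packing using 9 tape sides:
  side 1: 26 = 26
  side 2: 23 = 23
  side 3: 22 = 22
  side 4: 19 + 7 = 26
  side 5: 19 + 7 = 26
  side 6: 19 + 7 = 26
  side 7: 15 + 11 = 26
  side 8: 13 + 13 = 26
  side 9: 6 = 6
No arrangement into 8 tape sides stays within capacity, so 9 is optimal.

9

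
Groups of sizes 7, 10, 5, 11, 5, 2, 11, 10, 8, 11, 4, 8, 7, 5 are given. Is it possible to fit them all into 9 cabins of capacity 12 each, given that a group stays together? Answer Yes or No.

Total = 104; ⌈104/12⌉ = 9.
The bound of 9 does not rule out 9, but exhaustive search shows no assignment into 9 cabins of capacity 12 exists — the minimum is 10.

No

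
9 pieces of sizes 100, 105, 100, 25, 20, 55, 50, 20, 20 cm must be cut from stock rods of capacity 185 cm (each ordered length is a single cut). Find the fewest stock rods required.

3

Total = 105 + 100 + 100 + 55 + 50 + 25 + 20 + 20 + 20 = 495 cm.
Lower bound: ⌈495/185⌉ = 3 stock rods.
A packing using 3 stock rods:
  stock rod 1: 105 + 55 + 25 = 185
  stock rod 2: 100 + 50 + 20 = 170
  stock rod 3: 100 + 20 + 20 = 140
This matches the lower bound, so 3 is optimal.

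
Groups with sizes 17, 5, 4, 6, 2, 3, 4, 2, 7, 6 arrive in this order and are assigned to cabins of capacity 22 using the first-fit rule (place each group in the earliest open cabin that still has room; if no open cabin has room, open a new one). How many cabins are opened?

3

  17 → cabin 1 (new)  [load 17/22]
  5 → cabin 1  [load 22/22]
  4 → cabin 2 (new)  [load 4/22]
  6 → cabin 2  [load 10/22]
  2 → cabin 2  [load 12/22]
  3 → cabin 2  [load 15/22]
  4 → cabin 2  [load 19/22]
  2 → cabin 2  [load 21/22]
  7 → cabin 3 (new)  [load 7/22]
  6 → cabin 3  [load 13/22]
3 cabins opened.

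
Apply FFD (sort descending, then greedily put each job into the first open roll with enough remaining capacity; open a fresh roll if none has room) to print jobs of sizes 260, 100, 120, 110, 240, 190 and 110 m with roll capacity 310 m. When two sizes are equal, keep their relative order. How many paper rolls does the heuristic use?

Sorted descending: 260, 240, 190, 120, 110, 110, 100.
  260 → roll 1 (new)  [load 260/310]
  240 → roll 2 (new)  [load 240/310]
  190 → roll 3 (new)  [load 190/310]
  120 → roll 3  [load 310/310]
  110 → roll 4 (new)  [load 110/310]
  110 → roll 4  [load 220/310]
  100 → roll 5 (new)  [load 100/310]
5 paper rolls opened.

5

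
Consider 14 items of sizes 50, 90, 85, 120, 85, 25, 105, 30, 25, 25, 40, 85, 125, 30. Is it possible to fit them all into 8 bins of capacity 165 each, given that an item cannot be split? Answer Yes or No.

Yes

A valid assignment using 7 bins:
  bin 1: 125 + 40 = 165
  bin 2: 120 + 30 = 150
  bin 3: 105 + 50 = 155
  bin 4: 90 + 30 + 25 = 145
  bin 5: 85 + 25 + 25 = 135
  bin 6: 85 = 85
  bin 7: 85 = 85
That uses only 7 ≤ 8, so 8 bins are enough.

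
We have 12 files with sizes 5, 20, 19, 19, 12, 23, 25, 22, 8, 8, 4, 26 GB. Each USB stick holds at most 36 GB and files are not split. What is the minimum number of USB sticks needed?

7

Total = 26 + 25 + 23 + 22 + 20 + 19 + 19 + 12 + 8 + 8 + 5 + 4 = 191 GB.
Lower bound: ⌈191/36⌉ = 6 USB sticks.
Also, 7 files each exceed 18 GB, and no two of those can share a USB stick, so at least 7 USB sticks are needed.
A packing using 7 USB sticks:
  USB stick 1: 26 + 8 = 34
  USB stick 2: 25 + 8 = 33
  USB stick 3: 23 + 12 = 35
  USB stick 4: 22 + 5 + 4 = 31
  USB stick 5: 20 = 20
  USB stick 6: 19 = 19
  USB stick 7: 19 = 19
This matches the lower bound, so 7 is optimal.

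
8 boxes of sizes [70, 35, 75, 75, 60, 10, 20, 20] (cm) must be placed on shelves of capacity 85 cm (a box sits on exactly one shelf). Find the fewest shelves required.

5

Total = 75 + 75 + 70 + 60 + 35 + 20 + 20 + 10 = 365 cm.
Lower bound: ⌈365/85⌉ = 5 shelves.
A packing using 5 shelves:
  shelf 1: 75 + 10 = 85
  shelf 2: 75 = 75
  shelf 3: 70 = 70
  shelf 4: 60 + 20 = 80
  shelf 5: 35 + 20 = 55
This matches the lower bound, so 5 is optimal.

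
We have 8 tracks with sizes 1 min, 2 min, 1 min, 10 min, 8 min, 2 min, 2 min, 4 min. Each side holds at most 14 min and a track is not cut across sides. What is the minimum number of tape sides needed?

3

Total = 10 + 8 + 4 + 2 + 2 + 2 + 1 + 1 = 30 min.
Lower bound: ⌈30/14⌉ = 3 tape sides.
A packing using 3 tape sides:
  side 1: 10 + 4 = 14
  side 2: 8 + 2 + 2 + 2 = 14
  side 3: 1 + 1 = 2
This matches the lower bound, so 3 is optimal.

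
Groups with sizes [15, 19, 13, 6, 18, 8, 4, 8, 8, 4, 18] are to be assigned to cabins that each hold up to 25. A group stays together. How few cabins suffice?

6

Total = 19 + 18 + 18 + 15 + 13 + 8 + 8 + 8 + 6 + 4 + 4 = 121.
Lower bound: ⌈121/25⌉ = 5 cabins.
A packing using 6 cabins:
  cabin 1: 19 + 6 = 25
  cabin 2: 18 + 4 = 22
  cabin 3: 18 + 4 = 22
  cabin 4: 15 + 8 = 23
  cabin 5: 13 + 8 = 21
  cabin 6: 8 = 8
No arrangement into 5 cabins stays within capacity, so 6 is optimal.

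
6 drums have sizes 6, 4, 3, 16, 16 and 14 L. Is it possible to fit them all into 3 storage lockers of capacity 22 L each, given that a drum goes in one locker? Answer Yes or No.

A valid assignment using 3 storage lockers:
  locker 1: 16 + 6 = 22
  locker 2: 16 + 4 = 20
  locker 3: 14 + 3 = 17
Every load is within 22 L, so 3 storage lockers suffice.

Yes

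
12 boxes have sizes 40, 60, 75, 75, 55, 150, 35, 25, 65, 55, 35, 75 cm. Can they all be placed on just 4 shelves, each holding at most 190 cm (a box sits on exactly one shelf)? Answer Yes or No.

A valid assignment using 4 shelves:
  shelf 1: 150 + 40 = 190
  shelf 2: 75 + 75 + 35 = 185
  shelf 3: 75 + 60 + 55 = 190
  shelf 4: 65 + 55 + 35 + 25 = 180
Every load is within 190 cm, so 4 shelves suffice.

Yes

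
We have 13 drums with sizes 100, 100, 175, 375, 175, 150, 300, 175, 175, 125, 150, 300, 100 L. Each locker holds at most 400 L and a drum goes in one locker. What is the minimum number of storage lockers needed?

7

Total = 375 + 300 + 300 + 175 + 175 + 175 + 175 + 150 + 150 + 125 + 100 + 100 + 100 = 2400 L.
Lower bound: ⌈2400/400⌉ = 6 storage lockers.
A packing using 7 storage lockers:
  locker 1: 375 = 375
  locker 2: 300 + 100 = 400
  locker 3: 300 + 100 = 400
  locker 4: 175 + 175 = 350
  locker 5: 175 + 175 = 350
  locker 6: 150 + 150 + 100 = 400
  locker 7: 125 = 125
No arrangement into 6 storage lockers stays within capacity, so 7 is optimal.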